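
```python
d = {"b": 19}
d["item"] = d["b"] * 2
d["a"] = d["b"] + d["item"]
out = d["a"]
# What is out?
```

Trace (tracking out):
d = {'b': 19}  # -> d = {'b': 19}
d['item'] = d['b'] * 2  # -> d = {'b': 19, 'item': 38}
d['a'] = d['b'] + d['item']  # -> d = {'b': 19, 'item': 38, 'a': 57}
out = d['a']  # -> out = 57

Answer: 57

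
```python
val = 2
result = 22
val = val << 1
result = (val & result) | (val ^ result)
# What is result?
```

Answer: 22

Derivation:
Trace (tracking result):
val = 2  # -> val = 2
result = 22  # -> result = 22
val = val << 1  # -> val = 4
result = val & result | val ^ result  # -> result = 22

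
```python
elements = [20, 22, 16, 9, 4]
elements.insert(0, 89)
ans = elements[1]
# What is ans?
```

Answer: 20

Derivation:
Trace (tracking ans):
elements = [20, 22, 16, 9, 4]  # -> elements = [20, 22, 16, 9, 4]
elements.insert(0, 89)  # -> elements = [89, 20, 22, 16, 9, 4]
ans = elements[1]  # -> ans = 20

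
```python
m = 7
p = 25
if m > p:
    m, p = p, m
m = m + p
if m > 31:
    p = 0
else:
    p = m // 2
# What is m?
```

Trace (tracking m):
m = 7  # -> m = 7
p = 25  # -> p = 25
if m > p:  # condition is False
m = m + p  # -> m = 32
if m > 31:  # condition is True
    p = 0  # -> p = 0

Answer: 32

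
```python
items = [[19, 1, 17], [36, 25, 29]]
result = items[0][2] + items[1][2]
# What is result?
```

Answer: 46

Derivation:
Trace (tracking result):
items = [[19, 1, 17], [36, 25, 29]]  # -> items = [[19, 1, 17], [36, 25, 29]]
result = items[0][2] + items[1][2]  # -> result = 46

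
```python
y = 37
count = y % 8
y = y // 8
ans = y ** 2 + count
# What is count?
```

Answer: 5

Derivation:
Trace (tracking count):
y = 37  # -> y = 37
count = y % 8  # -> count = 5
y = y // 8  # -> y = 4
ans = y ** 2 + count  # -> ans = 21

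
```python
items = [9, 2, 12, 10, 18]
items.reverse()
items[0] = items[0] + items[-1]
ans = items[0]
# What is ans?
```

Answer: 27

Derivation:
Trace (tracking ans):
items = [9, 2, 12, 10, 18]  # -> items = [9, 2, 12, 10, 18]
items.reverse()  # -> items = [18, 10, 12, 2, 9]
items[0] = items[0] + items[-1]  # -> items = [27, 10, 12, 2, 9]
ans = items[0]  # -> ans = 27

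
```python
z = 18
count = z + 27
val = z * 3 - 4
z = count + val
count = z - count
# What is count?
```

Trace (tracking count):
z = 18  # -> z = 18
count = z + 27  # -> count = 45
val = z * 3 - 4  # -> val = 50
z = count + val  # -> z = 95
count = z - count  # -> count = 50

Answer: 50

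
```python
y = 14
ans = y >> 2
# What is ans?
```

Trace (tracking ans):
y = 14  # -> y = 14
ans = y >> 2  # -> ans = 3

Answer: 3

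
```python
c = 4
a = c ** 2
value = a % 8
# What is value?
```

Answer: 0

Derivation:
Trace (tracking value):
c = 4  # -> c = 4
a = c ** 2  # -> a = 16
value = a % 8  # -> value = 0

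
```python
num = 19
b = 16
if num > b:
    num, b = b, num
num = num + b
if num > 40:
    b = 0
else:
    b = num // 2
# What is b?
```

Answer: 17

Derivation:
Trace (tracking b):
num = 19  # -> num = 19
b = 16  # -> b = 16
if num > b:  # condition is True
    num, b = (b, num)  # -> num = 16, b = 19
num = num + b  # -> num = 35
if num > 40:  # condition is False
else:
    b = num // 2  # -> b = 17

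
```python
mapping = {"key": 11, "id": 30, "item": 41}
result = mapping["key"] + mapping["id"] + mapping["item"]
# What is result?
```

Trace (tracking result):
mapping = {'key': 11, 'id': 30, 'item': 41}  # -> mapping = {'key': 11, 'id': 30, 'item': 41}
result = mapping['key'] + mapping['id'] + mapping['item']  # -> result = 82

Answer: 82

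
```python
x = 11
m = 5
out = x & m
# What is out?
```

Trace (tracking out):
x = 11  # -> x = 11
m = 5  # -> m = 5
out = x & m  # -> out = 1

Answer: 1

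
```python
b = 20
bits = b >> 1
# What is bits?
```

Answer: 10

Derivation:
Trace (tracking bits):
b = 20  # -> b = 20
bits = b >> 1  # -> bits = 10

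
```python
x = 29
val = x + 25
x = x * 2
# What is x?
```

Trace (tracking x):
x = 29  # -> x = 29
val = x + 25  # -> val = 54
x = x * 2  # -> x = 58

Answer: 58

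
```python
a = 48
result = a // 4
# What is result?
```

Answer: 12

Derivation:
Trace (tracking result):
a = 48  # -> a = 48
result = a // 4  # -> result = 12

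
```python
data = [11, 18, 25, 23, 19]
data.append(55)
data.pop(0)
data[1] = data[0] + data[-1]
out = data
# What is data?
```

Answer: [18, 73, 23, 19, 55]

Derivation:
Trace (tracking data):
data = [11, 18, 25, 23, 19]  # -> data = [11, 18, 25, 23, 19]
data.append(55)  # -> data = [11, 18, 25, 23, 19, 55]
data.pop(0)  # -> data = [18, 25, 23, 19, 55]
data[1] = data[0] + data[-1]  # -> data = [18, 73, 23, 19, 55]
out = data  # -> out = [18, 73, 23, 19, 55]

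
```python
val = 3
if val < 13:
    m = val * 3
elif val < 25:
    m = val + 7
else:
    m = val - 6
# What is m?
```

Trace (tracking m):
val = 3  # -> val = 3
if val < 13:  # condition is True
    m = val * 3  # -> m = 9

Answer: 9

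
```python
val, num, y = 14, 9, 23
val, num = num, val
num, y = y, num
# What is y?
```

Trace (tracking y):
val, num, y = (14, 9, 23)  # -> val = 14, num = 9, y = 23
val, num = (num, val)  # -> val = 9, num = 14
num, y = (y, num)  # -> num = 23, y = 14

Answer: 14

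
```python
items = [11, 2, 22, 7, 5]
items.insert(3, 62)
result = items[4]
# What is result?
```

Trace (tracking result):
items = [11, 2, 22, 7, 5]  # -> items = [11, 2, 22, 7, 5]
items.insert(3, 62)  # -> items = [11, 2, 22, 62, 7, 5]
result = items[4]  # -> result = 7

Answer: 7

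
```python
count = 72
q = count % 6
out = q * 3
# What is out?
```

Answer: 0

Derivation:
Trace (tracking out):
count = 72  # -> count = 72
q = count % 6  # -> q = 0
out = q * 3  # -> out = 0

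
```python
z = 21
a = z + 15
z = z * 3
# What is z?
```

Trace (tracking z):
z = 21  # -> z = 21
a = z + 15  # -> a = 36
z = z * 3  # -> z = 63

Answer: 63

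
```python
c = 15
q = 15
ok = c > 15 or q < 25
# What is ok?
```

Answer: True

Derivation:
Trace (tracking ok):
c = 15  # -> c = 15
q = 15  # -> q = 15
ok = c > 15 or q < 25  # -> ok = True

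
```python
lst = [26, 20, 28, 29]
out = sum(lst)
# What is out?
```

Answer: 103

Derivation:
Trace (tracking out):
lst = [26, 20, 28, 29]  # -> lst = [26, 20, 28, 29]
out = sum(lst)  # -> out = 103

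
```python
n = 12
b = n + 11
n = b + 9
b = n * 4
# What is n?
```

Trace (tracking n):
n = 12  # -> n = 12
b = n + 11  # -> b = 23
n = b + 9  # -> n = 32
b = n * 4  # -> b = 128

Answer: 32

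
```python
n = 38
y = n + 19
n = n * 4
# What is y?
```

Answer: 57

Derivation:
Trace (tracking y):
n = 38  # -> n = 38
y = n + 19  # -> y = 57
n = n * 4  # -> n = 152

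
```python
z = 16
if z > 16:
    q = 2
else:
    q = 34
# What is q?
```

Answer: 34

Derivation:
Trace (tracking q):
z = 16  # -> z = 16
if z > 16:  # condition is False
else:
    q = 34  # -> q = 34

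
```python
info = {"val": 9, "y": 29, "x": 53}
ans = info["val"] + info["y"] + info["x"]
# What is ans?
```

Answer: 91

Derivation:
Trace (tracking ans):
info = {'val': 9, 'y': 29, 'x': 53}  # -> info = {'val': 9, 'y': 29, 'x': 53}
ans = info['val'] + info['y'] + info['x']  # -> ans = 91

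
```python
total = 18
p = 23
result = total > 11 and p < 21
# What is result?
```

Answer: False

Derivation:
Trace (tracking result):
total = 18  # -> total = 18
p = 23  # -> p = 23
result = total > 11 and p < 21  # -> result = False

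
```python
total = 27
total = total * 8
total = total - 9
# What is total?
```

Answer: 207

Derivation:
Trace (tracking total):
total = 27  # -> total = 27
total = total * 8  # -> total = 216
total = total - 9  # -> total = 207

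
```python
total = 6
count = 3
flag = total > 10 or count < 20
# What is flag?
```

Answer: True

Derivation:
Trace (tracking flag):
total = 6  # -> total = 6
count = 3  # -> count = 3
flag = total > 10 or count < 20  # -> flag = True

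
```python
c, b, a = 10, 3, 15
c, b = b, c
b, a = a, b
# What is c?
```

Trace (tracking c):
c, b, a = (10, 3, 15)  # -> c = 10, b = 3, a = 15
c, b = (b, c)  # -> c = 3, b = 10
b, a = (a, b)  # -> b = 15, a = 10

Answer: 3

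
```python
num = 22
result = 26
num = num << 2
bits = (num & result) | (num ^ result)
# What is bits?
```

Answer: 90

Derivation:
Trace (tracking bits):
num = 22  # -> num = 22
result = 26  # -> result = 26
num = num << 2  # -> num = 88
bits = num & result | num ^ result  # -> bits = 90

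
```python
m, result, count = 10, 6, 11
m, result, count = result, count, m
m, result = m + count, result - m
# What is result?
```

Answer: 5

Derivation:
Trace (tracking result):
m, result, count = (10, 6, 11)  # -> m = 10, result = 6, count = 11
m, result, count = (result, count, m)  # -> m = 6, result = 11, count = 10
m, result = (m + count, result - m)  # -> m = 16, result = 5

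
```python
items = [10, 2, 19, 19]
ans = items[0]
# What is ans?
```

Answer: 10

Derivation:
Trace (tracking ans):
items = [10, 2, 19, 19]  # -> items = [10, 2, 19, 19]
ans = items[0]  # -> ans = 10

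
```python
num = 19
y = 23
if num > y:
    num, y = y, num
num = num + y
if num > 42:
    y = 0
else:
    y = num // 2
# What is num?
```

Answer: 42

Derivation:
Trace (tracking num):
num = 19  # -> num = 19
y = 23  # -> y = 23
if num > y:  # condition is False
num = num + y  # -> num = 42
if num > 42:  # condition is False
else:
    y = num // 2  # -> y = 21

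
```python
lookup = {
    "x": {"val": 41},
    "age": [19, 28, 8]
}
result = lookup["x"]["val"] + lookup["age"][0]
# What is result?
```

Answer: 60

Derivation:
Trace (tracking result):
lookup = {'x': {'val': 41}, 'age': [19, 28, 8]}  # -> lookup = {'x': {'val': 41}, 'age': [19, 28, 8]}
result = lookup['x']['val'] + lookup['age'][0]  # -> result = 60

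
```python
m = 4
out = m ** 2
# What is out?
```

Trace (tracking out):
m = 4  # -> m = 4
out = m ** 2  # -> out = 16

Answer: 16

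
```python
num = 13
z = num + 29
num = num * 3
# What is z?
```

Answer: 42

Derivation:
Trace (tracking z):
num = 13  # -> num = 13
z = num + 29  # -> z = 42
num = num * 3  # -> num = 39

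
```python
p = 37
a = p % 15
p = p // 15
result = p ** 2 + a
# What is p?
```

Answer: 2

Derivation:
Trace (tracking p):
p = 37  # -> p = 37
a = p % 15  # -> a = 7
p = p // 15  # -> p = 2
result = p ** 2 + a  # -> result = 11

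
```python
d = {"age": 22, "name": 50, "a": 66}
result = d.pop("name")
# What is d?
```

Answer: {'age': 22, 'a': 66}

Derivation:
Trace (tracking d):
d = {'age': 22, 'name': 50, 'a': 66}  # -> d = {'age': 22, 'name': 50, 'a': 66}
result = d.pop('name')  # -> result = 50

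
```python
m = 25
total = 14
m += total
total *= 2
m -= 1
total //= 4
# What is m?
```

Answer: 38

Derivation:
Trace (tracking m):
m = 25  # -> m = 25
total = 14  # -> total = 14
m += total  # -> m = 39
total *= 2  # -> total = 28
m -= 1  # -> m = 38
total //= 4  # -> total = 7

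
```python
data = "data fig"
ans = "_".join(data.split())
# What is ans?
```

Trace (tracking ans):
data = 'data fig'  # -> data = 'data fig'
ans = '_'.join(data.split())  # -> ans = 'data_fig'

Answer: 'data_fig'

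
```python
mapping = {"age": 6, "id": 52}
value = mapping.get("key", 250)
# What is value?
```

Trace (tracking value):
mapping = {'age': 6, 'id': 52}  # -> mapping = {'age': 6, 'id': 52}
value = mapping.get('key', 250)  # -> value = 250

Answer: 250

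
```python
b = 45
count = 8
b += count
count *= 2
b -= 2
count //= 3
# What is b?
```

Answer: 51

Derivation:
Trace (tracking b):
b = 45  # -> b = 45
count = 8  # -> count = 8
b += count  # -> b = 53
count *= 2  # -> count = 16
b -= 2  # -> b = 51
count //= 3  # -> count = 5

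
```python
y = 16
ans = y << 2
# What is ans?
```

Trace (tracking ans):
y = 16  # -> y = 16
ans = y << 2  # -> ans = 64

Answer: 64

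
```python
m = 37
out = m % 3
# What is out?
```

Trace (tracking out):
m = 37  # -> m = 37
out = m % 3  # -> out = 1

Answer: 1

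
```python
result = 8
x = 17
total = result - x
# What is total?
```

Answer: -9

Derivation:
Trace (tracking total):
result = 8  # -> result = 8
x = 17  # -> x = 17
total = result - x  # -> total = -9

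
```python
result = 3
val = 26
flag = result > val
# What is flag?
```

Answer: False

Derivation:
Trace (tracking flag):
result = 3  # -> result = 3
val = 26  # -> val = 26
flag = result > val  # -> flag = False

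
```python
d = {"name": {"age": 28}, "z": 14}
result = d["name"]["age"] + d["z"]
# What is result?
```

Answer: 42

Derivation:
Trace (tracking result):
d = {'name': {'age': 28}, 'z': 14}  # -> d = {'name': {'age': 28}, 'z': 14}
result = d['name']['age'] + d['z']  # -> result = 42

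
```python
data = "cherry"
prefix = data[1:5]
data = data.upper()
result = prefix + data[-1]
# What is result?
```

Trace (tracking result):
data = 'cherry'  # -> data = 'cherry'
prefix = data[1:5]  # -> prefix = 'herr'
data = data.upper()  # -> data = 'CHERRY'
result = prefix + data[-1]  # -> result = 'herrY'

Answer: 'herrY'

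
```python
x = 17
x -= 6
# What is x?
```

Answer: 11

Derivation:
Trace (tracking x):
x = 17  # -> x = 17
x -= 6  # -> x = 11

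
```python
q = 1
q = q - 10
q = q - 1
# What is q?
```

Answer: -10

Derivation:
Trace (tracking q):
q = 1  # -> q = 1
q = q - 10  # -> q = -9
q = q - 1  # -> q = -10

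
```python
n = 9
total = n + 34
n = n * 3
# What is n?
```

Trace (tracking n):
n = 9  # -> n = 9
total = n + 34  # -> total = 43
n = n * 3  # -> n = 27

Answer: 27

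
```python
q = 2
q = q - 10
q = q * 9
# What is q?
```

Answer: -72

Derivation:
Trace (tracking q):
q = 2  # -> q = 2
q = q - 10  # -> q = -8
q = q * 9  # -> q = -72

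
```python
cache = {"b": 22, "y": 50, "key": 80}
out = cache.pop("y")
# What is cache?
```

Trace (tracking cache):
cache = {'b': 22, 'y': 50, 'key': 80}  # -> cache = {'b': 22, 'y': 50, 'key': 80}
out = cache.pop('y')  # -> out = 50

Answer: {'b': 22, 'key': 80}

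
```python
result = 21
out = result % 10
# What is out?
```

Trace (tracking out):
result = 21  # -> result = 21
out = result % 10  # -> out = 1

Answer: 1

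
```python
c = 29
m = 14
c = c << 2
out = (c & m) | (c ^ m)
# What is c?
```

Trace (tracking c):
c = 29  # -> c = 29
m = 14  # -> m = 14
c = c << 2  # -> c = 116
out = c & m | c ^ m  # -> out = 126

Answer: 116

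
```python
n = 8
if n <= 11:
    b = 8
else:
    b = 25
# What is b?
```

Answer: 8

Derivation:
Trace (tracking b):
n = 8  # -> n = 8
if n <= 11:  # condition is True
    b = 8  # -> b = 8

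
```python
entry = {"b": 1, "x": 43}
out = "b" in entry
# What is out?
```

Answer: True

Derivation:
Trace (tracking out):
entry = {'b': 1, 'x': 43}  # -> entry = {'b': 1, 'x': 43}
out = 'b' in entry  # -> out = True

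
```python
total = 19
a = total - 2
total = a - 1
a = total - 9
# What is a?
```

Answer: 7

Derivation:
Trace (tracking a):
total = 19  # -> total = 19
a = total - 2  # -> a = 17
total = a - 1  # -> total = 16
a = total - 9  # -> a = 7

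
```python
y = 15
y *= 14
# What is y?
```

Trace (tracking y):
y = 15  # -> y = 15
y *= 14  # -> y = 210

Answer: 210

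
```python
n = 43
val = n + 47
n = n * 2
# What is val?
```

Answer: 90

Derivation:
Trace (tracking val):
n = 43  # -> n = 43
val = n + 47  # -> val = 90
n = n * 2  # -> n = 86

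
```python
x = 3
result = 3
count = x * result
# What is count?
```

Trace (tracking count):
x = 3  # -> x = 3
result = 3  # -> result = 3
count = x * result  # -> count = 9

Answer: 9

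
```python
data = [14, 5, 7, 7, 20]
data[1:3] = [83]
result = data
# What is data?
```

Answer: [14, 83, 7, 20]

Derivation:
Trace (tracking data):
data = [14, 5, 7, 7, 20]  # -> data = [14, 5, 7, 7, 20]
data[1:3] = [83]  # -> data = [14, 83, 7, 20]
result = data  # -> result = [14, 83, 7, 20]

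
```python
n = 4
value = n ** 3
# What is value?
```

Trace (tracking value):
n = 4  # -> n = 4
value = n ** 3  # -> value = 64

Answer: 64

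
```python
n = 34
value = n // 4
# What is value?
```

Trace (tracking value):
n = 34  # -> n = 34
value = n // 4  # -> value = 8

Answer: 8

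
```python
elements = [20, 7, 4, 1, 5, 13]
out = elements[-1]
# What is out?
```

Trace (tracking out):
elements = [20, 7, 4, 1, 5, 13]  # -> elements = [20, 7, 4, 1, 5, 13]
out = elements[-1]  # -> out = 13

Answer: 13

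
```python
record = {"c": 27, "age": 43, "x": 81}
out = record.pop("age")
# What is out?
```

Trace (tracking out):
record = {'c': 27, 'age': 43, 'x': 81}  # -> record = {'c': 27, 'age': 43, 'x': 81}
out = record.pop('age')  # -> out = 43

Answer: 43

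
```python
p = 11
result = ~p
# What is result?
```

Trace (tracking result):
p = 11  # -> p = 11
result = ~p  # -> result = -12

Answer: -12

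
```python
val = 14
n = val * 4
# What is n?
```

Trace (tracking n):
val = 14  # -> val = 14
n = val * 4  # -> n = 56

Answer: 56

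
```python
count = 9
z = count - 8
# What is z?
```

Answer: 1

Derivation:
Trace (tracking z):
count = 9  # -> count = 9
z = count - 8  # -> z = 1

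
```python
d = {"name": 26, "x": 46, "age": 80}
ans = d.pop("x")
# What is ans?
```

Trace (tracking ans):
d = {'name': 26, 'x': 46, 'age': 80}  # -> d = {'name': 26, 'x': 46, 'age': 80}
ans = d.pop('x')  # -> ans = 46

Answer: 46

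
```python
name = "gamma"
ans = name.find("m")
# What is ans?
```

Trace (tracking ans):
name = 'gamma'  # -> name = 'gamma'
ans = name.find('m')  # -> ans = 2

Answer: 2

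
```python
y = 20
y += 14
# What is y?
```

Trace (tracking y):
y = 20  # -> y = 20
y += 14  # -> y = 34

Answer: 34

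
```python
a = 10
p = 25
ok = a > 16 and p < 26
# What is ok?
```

Trace (tracking ok):
a = 10  # -> a = 10
p = 25  # -> p = 25
ok = a > 16 and p < 26  # -> ok = False

Answer: False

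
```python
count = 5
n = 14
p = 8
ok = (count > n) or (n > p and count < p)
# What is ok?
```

Answer: True

Derivation:
Trace (tracking ok):
count = 5  # -> count = 5
n = 14  # -> n = 14
p = 8  # -> p = 8
ok = count > n or (n > p and count < p)  # -> ok = True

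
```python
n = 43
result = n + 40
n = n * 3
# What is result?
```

Answer: 83

Derivation:
Trace (tracking result):
n = 43  # -> n = 43
result = n + 40  # -> result = 83
n = n * 3  # -> n = 129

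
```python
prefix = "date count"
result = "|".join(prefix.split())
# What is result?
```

Trace (tracking result):
prefix = 'date count'  # -> prefix = 'date count'
result = '|'.join(prefix.split())  # -> result = 'date|count'

Answer: 'date|count'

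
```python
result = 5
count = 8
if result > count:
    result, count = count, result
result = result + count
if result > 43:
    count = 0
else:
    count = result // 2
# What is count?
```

Answer: 6

Derivation:
Trace (tracking count):
result = 5  # -> result = 5
count = 8  # -> count = 8
if result > count:  # condition is False
result = result + count  # -> result = 13
if result > 43:  # condition is False
else:
    count = result // 2  # -> count = 6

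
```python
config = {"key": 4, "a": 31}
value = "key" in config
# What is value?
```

Trace (tracking value):
config = {'key': 4, 'a': 31}  # -> config = {'key': 4, 'a': 31}
value = 'key' in config  # -> value = True

Answer: True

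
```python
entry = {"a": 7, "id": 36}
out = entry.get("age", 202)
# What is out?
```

Answer: 202

Derivation:
Trace (tracking out):
entry = {'a': 7, 'id': 36}  # -> entry = {'a': 7, 'id': 36}
out = entry.get('age', 202)  # -> out = 202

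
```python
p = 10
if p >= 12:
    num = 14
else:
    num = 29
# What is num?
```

Answer: 29

Derivation:
Trace (tracking num):
p = 10  # -> p = 10
if p >= 12:  # condition is False
else:
    num = 29  # -> num = 29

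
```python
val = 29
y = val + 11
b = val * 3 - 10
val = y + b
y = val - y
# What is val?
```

Answer: 117

Derivation:
Trace (tracking val):
val = 29  # -> val = 29
y = val + 11  # -> y = 40
b = val * 3 - 10  # -> b = 77
val = y + b  # -> val = 117
y = val - y  # -> y = 77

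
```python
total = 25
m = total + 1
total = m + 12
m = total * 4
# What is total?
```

Answer: 38

Derivation:
Trace (tracking total):
total = 25  # -> total = 25
m = total + 1  # -> m = 26
total = m + 12  # -> total = 38
m = total * 4  # -> m = 152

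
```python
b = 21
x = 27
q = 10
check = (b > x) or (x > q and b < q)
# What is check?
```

Answer: False

Derivation:
Trace (tracking check):
b = 21  # -> b = 21
x = 27  # -> x = 27
q = 10  # -> q = 10
check = b > x or (x > q and b < q)  # -> check = False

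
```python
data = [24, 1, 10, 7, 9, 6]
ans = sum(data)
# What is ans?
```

Trace (tracking ans):
data = [24, 1, 10, 7, 9, 6]  # -> data = [24, 1, 10, 7, 9, 6]
ans = sum(data)  # -> ans = 57

Answer: 57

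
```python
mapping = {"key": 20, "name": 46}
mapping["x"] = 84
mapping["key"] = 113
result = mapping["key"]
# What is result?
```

Answer: 113

Derivation:
Trace (tracking result):
mapping = {'key': 20, 'name': 46}  # -> mapping = {'key': 20, 'name': 46}
mapping['x'] = 84  # -> mapping = {'key': 20, 'name': 46, 'x': 84}
mapping['key'] = 113  # -> mapping = {'key': 113, 'name': 46, 'x': 84}
result = mapping['key']  # -> result = 113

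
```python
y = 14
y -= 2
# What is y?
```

Trace (tracking y):
y = 14  # -> y = 14
y -= 2  # -> y = 12

Answer: 12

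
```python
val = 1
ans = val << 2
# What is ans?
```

Answer: 4

Derivation:
Trace (tracking ans):
val = 1  # -> val = 1
ans = val << 2  # -> ans = 4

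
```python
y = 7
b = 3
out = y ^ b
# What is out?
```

Trace (tracking out):
y = 7  # -> y = 7
b = 3  # -> b = 3
out = y ^ b  # -> out = 4

Answer: 4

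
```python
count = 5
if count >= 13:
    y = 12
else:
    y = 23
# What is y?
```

Trace (tracking y):
count = 5  # -> count = 5
if count >= 13:  # condition is False
else:
    y = 23  # -> y = 23

Answer: 23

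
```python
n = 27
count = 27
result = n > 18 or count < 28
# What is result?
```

Trace (tracking result):
n = 27  # -> n = 27
count = 27  # -> count = 27
result = n > 18 or count < 28  # -> result = True

Answer: True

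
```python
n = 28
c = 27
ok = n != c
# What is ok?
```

Answer: True

Derivation:
Trace (tracking ok):
n = 28  # -> n = 28
c = 27  # -> c = 27
ok = n != c  # -> ok = True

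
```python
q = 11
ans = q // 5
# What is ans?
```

Trace (tracking ans):
q = 11  # -> q = 11
ans = q // 5  # -> ans = 2

Answer: 2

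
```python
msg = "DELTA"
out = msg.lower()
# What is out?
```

Trace (tracking out):
msg = 'DELTA'  # -> msg = 'DELTA'
out = msg.lower()  # -> out = 'delta'

Answer: 'delta'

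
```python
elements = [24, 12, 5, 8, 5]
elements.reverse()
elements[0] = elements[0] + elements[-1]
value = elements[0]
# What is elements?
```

Trace (tracking elements):
elements = [24, 12, 5, 8, 5]  # -> elements = [24, 12, 5, 8, 5]
elements.reverse()  # -> elements = [5, 8, 5, 12, 24]
elements[0] = elements[0] + elements[-1]  # -> elements = [29, 8, 5, 12, 24]
value = elements[0]  # -> value = 29

Answer: [29, 8, 5, 12, 24]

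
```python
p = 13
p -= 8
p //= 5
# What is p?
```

Answer: 1

Derivation:
Trace (tracking p):
p = 13  # -> p = 13
p -= 8  # -> p = 5
p //= 5  # -> p = 1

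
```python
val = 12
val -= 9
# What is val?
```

Trace (tracking val):
val = 12  # -> val = 12
val -= 9  # -> val = 3

Answer: 3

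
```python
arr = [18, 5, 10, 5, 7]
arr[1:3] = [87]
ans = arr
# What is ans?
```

Answer: [18, 87, 5, 7]

Derivation:
Trace (tracking ans):
arr = [18, 5, 10, 5, 7]  # -> arr = [18, 5, 10, 5, 7]
arr[1:3] = [87]  # -> arr = [18, 87, 5, 7]
ans = arr  # -> ans = [18, 87, 5, 7]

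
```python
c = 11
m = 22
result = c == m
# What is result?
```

Trace (tracking result):
c = 11  # -> c = 11
m = 22  # -> m = 22
result = c == m  # -> result = False

Answer: False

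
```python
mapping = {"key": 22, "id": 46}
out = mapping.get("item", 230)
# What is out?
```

Answer: 230

Derivation:
Trace (tracking out):
mapping = {'key': 22, 'id': 46}  # -> mapping = {'key': 22, 'id': 46}
out = mapping.get('item', 230)  # -> out = 230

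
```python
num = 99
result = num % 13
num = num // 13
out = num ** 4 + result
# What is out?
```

Trace (tracking out):
num = 99  # -> num = 99
result = num % 13  # -> result = 8
num = num // 13  # -> num = 7
out = num ** 4 + result  # -> out = 2409

Answer: 2409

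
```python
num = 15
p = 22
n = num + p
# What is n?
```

Trace (tracking n):
num = 15  # -> num = 15
p = 22  # -> p = 22
n = num + p  # -> n = 37

Answer: 37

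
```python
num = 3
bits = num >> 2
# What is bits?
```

Trace (tracking bits):
num = 3  # -> num = 3
bits = num >> 2  # -> bits = 0

Answer: 0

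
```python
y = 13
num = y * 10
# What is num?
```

Trace (tracking num):
y = 13  # -> y = 13
num = y * 10  # -> num = 130

Answer: 130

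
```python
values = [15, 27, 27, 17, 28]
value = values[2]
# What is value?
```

Answer: 27

Derivation:
Trace (tracking value):
values = [15, 27, 27, 17, 28]  # -> values = [15, 27, 27, 17, 28]
value = values[2]  # -> value = 27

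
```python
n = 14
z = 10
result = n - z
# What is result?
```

Trace (tracking result):
n = 14  # -> n = 14
z = 10  # -> z = 10
result = n - z  # -> result = 4

Answer: 4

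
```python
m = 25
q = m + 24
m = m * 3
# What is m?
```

Trace (tracking m):
m = 25  # -> m = 25
q = m + 24  # -> q = 49
m = m * 3  # -> m = 75

Answer: 75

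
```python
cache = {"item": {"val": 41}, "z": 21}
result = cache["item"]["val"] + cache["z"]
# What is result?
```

Answer: 62

Derivation:
Trace (tracking result):
cache = {'item': {'val': 41}, 'z': 21}  # -> cache = {'item': {'val': 41}, 'z': 21}
result = cache['item']['val'] + cache['z']  # -> result = 62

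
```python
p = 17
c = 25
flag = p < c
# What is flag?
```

Answer: True

Derivation:
Trace (tracking flag):
p = 17  # -> p = 17
c = 25  # -> c = 25
flag = p < c  # -> flag = True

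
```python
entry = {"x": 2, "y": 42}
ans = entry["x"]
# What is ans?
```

Answer: 2

Derivation:
Trace (tracking ans):
entry = {'x': 2, 'y': 42}  # -> entry = {'x': 2, 'y': 42}
ans = entry['x']  # -> ans = 2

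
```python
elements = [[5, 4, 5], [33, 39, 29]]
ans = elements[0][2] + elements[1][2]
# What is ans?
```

Trace (tracking ans):
elements = [[5, 4, 5], [33, 39, 29]]  # -> elements = [[5, 4, 5], [33, 39, 29]]
ans = elements[0][2] + elements[1][2]  # -> ans = 34

Answer: 34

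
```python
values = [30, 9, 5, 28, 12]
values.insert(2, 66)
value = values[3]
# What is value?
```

Answer: 5

Derivation:
Trace (tracking value):
values = [30, 9, 5, 28, 12]  # -> values = [30, 9, 5, 28, 12]
values.insert(2, 66)  # -> values = [30, 9, 66, 5, 28, 12]
value = values[3]  # -> value = 5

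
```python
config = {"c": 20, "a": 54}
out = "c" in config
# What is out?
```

Answer: True

Derivation:
Trace (tracking out):
config = {'c': 20, 'a': 54}  # -> config = {'c': 20, 'a': 54}
out = 'c' in config  # -> out = True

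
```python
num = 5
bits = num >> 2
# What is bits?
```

Trace (tracking bits):
num = 5  # -> num = 5
bits = num >> 2  # -> bits = 1

Answer: 1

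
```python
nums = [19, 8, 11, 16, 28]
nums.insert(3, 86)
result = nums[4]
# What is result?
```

Trace (tracking result):
nums = [19, 8, 11, 16, 28]  # -> nums = [19, 8, 11, 16, 28]
nums.insert(3, 86)  # -> nums = [19, 8, 11, 86, 16, 28]
result = nums[4]  # -> result = 16

Answer: 16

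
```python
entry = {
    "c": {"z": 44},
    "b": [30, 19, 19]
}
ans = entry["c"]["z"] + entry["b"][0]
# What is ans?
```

Answer: 74

Derivation:
Trace (tracking ans):
entry = {'c': {'z': 44}, 'b': [30, 19, 19]}  # -> entry = {'c': {'z': 44}, 'b': [30, 19, 19]}
ans = entry['c']['z'] + entry['b'][0]  # -> ans = 74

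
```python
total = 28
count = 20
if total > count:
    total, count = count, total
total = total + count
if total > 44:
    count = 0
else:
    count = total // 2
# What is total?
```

Trace (tracking total):
total = 28  # -> total = 28
count = 20  # -> count = 20
if total > count:  # condition is True
    total, count = (count, total)  # -> total = 20, count = 28
total = total + count  # -> total = 48
if total > 44:  # condition is True
    count = 0  # -> count = 0

Answer: 48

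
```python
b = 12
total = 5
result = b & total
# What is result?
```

Answer: 4

Derivation:
Trace (tracking result):
b = 12  # -> b = 12
total = 5  # -> total = 5
result = b & total  # -> result = 4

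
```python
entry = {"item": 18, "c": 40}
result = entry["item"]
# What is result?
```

Answer: 18

Derivation:
Trace (tracking result):
entry = {'item': 18, 'c': 40}  # -> entry = {'item': 18, 'c': 40}
result = entry['item']  # -> result = 18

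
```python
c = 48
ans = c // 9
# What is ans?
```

Answer: 5

Derivation:
Trace (tracking ans):
c = 48  # -> c = 48
ans = c // 9  # -> ans = 5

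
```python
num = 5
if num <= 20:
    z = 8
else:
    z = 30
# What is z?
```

Trace (tracking z):
num = 5  # -> num = 5
if num <= 20:  # condition is True
    z = 8  # -> z = 8

Answer: 8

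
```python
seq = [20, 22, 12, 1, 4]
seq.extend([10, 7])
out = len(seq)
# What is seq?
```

Trace (tracking seq):
seq = [20, 22, 12, 1, 4]  # -> seq = [20, 22, 12, 1, 4]
seq.extend([10, 7])  # -> seq = [20, 22, 12, 1, 4, 10, 7]
out = len(seq)  # -> out = 7

Answer: [20, 22, 12, 1, 4, 10, 7]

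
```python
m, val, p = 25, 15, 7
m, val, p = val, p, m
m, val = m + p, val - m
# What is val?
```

Answer: -8

Derivation:
Trace (tracking val):
m, val, p = (25, 15, 7)  # -> m = 25, val = 15, p = 7
m, val, p = (val, p, m)  # -> m = 15, val = 7, p = 25
m, val = (m + p, val - m)  # -> m = 40, val = -8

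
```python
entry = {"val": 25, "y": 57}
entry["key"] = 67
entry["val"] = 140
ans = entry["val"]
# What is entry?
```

Trace (tracking entry):
entry = {'val': 25, 'y': 57}  # -> entry = {'val': 25, 'y': 57}
entry['key'] = 67  # -> entry = {'val': 25, 'y': 57, 'key': 67}
entry['val'] = 140  # -> entry = {'val': 140, 'y': 57, 'key': 67}
ans = entry['val']  # -> ans = 140

Answer: {'val': 140, 'y': 57, 'key': 67}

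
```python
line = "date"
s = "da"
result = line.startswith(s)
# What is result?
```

Trace (tracking result):
line = 'date'  # -> line = 'date'
s = 'da'  # -> s = 'da'
result = line.startswith(s)  # -> result = True

Answer: True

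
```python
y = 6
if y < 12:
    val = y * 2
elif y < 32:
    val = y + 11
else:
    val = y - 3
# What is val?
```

Trace (tracking val):
y = 6  # -> y = 6
if y < 12:  # condition is True
    val = y * 2  # -> val = 12

Answer: 12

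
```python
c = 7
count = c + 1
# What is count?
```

Trace (tracking count):
c = 7  # -> c = 7
count = c + 1  # -> count = 8

Answer: 8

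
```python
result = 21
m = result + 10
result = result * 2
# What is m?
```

Trace (tracking m):
result = 21  # -> result = 21
m = result + 10  # -> m = 31
result = result * 2  # -> result = 42

Answer: 31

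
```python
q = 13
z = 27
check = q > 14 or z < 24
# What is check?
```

Answer: False

Derivation:
Trace (tracking check):
q = 13  # -> q = 13
z = 27  # -> z = 27
check = q > 14 or z < 24  # -> check = False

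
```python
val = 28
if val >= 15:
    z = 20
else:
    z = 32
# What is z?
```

Answer: 20

Derivation:
Trace (tracking z):
val = 28  # -> val = 28
if val >= 15:  # condition is True
    z = 20  # -> z = 20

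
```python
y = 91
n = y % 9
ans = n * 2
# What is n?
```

Trace (tracking n):
y = 91  # -> y = 91
n = y % 9  # -> n = 1
ans = n * 2  # -> ans = 2

Answer: 1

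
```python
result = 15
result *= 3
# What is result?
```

Answer: 45

Derivation:
Trace (tracking result):
result = 15  # -> result = 15
result *= 3  # -> result = 45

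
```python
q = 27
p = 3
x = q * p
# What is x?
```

Answer: 81

Derivation:
Trace (tracking x):
q = 27  # -> q = 27
p = 3  # -> p = 3
x = q * p  # -> x = 81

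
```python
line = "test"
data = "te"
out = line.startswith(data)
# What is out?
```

Answer: True

Derivation:
Trace (tracking out):
line = 'test'  # -> line = 'test'
data = 'te'  # -> data = 'te'
out = line.startswith(data)  # -> out = True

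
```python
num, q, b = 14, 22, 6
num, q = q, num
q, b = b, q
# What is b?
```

Trace (tracking b):
num, q, b = (14, 22, 6)  # -> num = 14, q = 22, b = 6
num, q = (q, num)  # -> num = 22, q = 14
q, b = (b, q)  # -> q = 6, b = 14

Answer: 14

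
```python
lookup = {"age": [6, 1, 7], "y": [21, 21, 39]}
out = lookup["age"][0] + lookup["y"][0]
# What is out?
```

Answer: 27

Derivation:
Trace (tracking out):
lookup = {'age': [6, 1, 7], 'y': [21, 21, 39]}  # -> lookup = {'age': [6, 1, 7], 'y': [21, 21, 39]}
out = lookup['age'][0] + lookup['y'][0]  # -> out = 27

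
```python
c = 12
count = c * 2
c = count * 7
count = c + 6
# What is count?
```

Answer: 174

Derivation:
Trace (tracking count):
c = 12  # -> c = 12
count = c * 2  # -> count = 24
c = count * 7  # -> c = 168
count = c + 6  # -> count = 174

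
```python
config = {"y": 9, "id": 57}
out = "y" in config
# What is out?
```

Answer: True

Derivation:
Trace (tracking out):
config = {'y': 9, 'id': 57}  # -> config = {'y': 9, 'id': 57}
out = 'y' in config  # -> out = True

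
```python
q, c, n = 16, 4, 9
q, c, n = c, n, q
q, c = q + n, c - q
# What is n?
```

Trace (tracking n):
q, c, n = (16, 4, 9)  # -> q = 16, c = 4, n = 9
q, c, n = (c, n, q)  # -> q = 4, c = 9, n = 16
q, c = (q + n, c - q)  # -> q = 20, c = 5

Answer: 16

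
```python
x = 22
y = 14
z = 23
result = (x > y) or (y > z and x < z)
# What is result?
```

Answer: True

Derivation:
Trace (tracking result):
x = 22  # -> x = 22
y = 14  # -> y = 14
z = 23  # -> z = 23
result = x > y or (y > z and x < z)  # -> result = True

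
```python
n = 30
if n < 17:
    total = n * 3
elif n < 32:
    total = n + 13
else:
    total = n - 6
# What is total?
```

Trace (tracking total):
n = 30  # -> n = 30
if n < 17:  # condition is False
elif n < 32:  # condition is True
    total = n + 13  # -> total = 43

Answer: 43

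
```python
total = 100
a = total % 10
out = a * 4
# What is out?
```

Answer: 0

Derivation:
Trace (tracking out):
total = 100  # -> total = 100
a = total % 10  # -> a = 0
out = a * 4  # -> out = 0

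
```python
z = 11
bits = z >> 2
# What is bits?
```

Trace (tracking bits):
z = 11  # -> z = 11
bits = z >> 2  # -> bits = 2

Answer: 2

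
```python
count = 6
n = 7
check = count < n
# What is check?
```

Answer: True

Derivation:
Trace (tracking check):
count = 6  # -> count = 6
n = 7  # -> n = 7
check = count < n  # -> check = True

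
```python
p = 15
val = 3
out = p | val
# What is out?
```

Answer: 15

Derivation:
Trace (tracking out):
p = 15  # -> p = 15
val = 3  # -> val = 3
out = p | val  # -> out = 15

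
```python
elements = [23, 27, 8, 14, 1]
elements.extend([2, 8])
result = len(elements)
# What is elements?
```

Answer: [23, 27, 8, 14, 1, 2, 8]

Derivation:
Trace (tracking elements):
elements = [23, 27, 8, 14, 1]  # -> elements = [23, 27, 8, 14, 1]
elements.extend([2, 8])  # -> elements = [23, 27, 8, 14, 1, 2, 8]
result = len(elements)  # -> result = 7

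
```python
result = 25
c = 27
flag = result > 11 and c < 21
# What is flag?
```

Trace (tracking flag):
result = 25  # -> result = 25
c = 27  # -> c = 27
flag = result > 11 and c < 21  # -> flag = False

Answer: False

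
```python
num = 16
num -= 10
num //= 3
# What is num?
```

Trace (tracking num):
num = 16  # -> num = 16
num -= 10  # -> num = 6
num //= 3  # -> num = 2

Answer: 2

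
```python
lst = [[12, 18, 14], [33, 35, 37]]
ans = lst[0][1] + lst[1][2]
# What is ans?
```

Answer: 55

Derivation:
Trace (tracking ans):
lst = [[12, 18, 14], [33, 35, 37]]  # -> lst = [[12, 18, 14], [33, 35, 37]]
ans = lst[0][1] + lst[1][2]  # -> ans = 55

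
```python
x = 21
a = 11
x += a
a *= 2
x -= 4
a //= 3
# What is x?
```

Trace (tracking x):
x = 21  # -> x = 21
a = 11  # -> a = 11
x += a  # -> x = 32
a *= 2  # -> a = 22
x -= 4  # -> x = 28
a //= 3  # -> a = 7

Answer: 28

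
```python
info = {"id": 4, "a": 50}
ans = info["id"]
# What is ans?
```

Answer: 4

Derivation:
Trace (tracking ans):
info = {'id': 4, 'a': 50}  # -> info = {'id': 4, 'a': 50}
ans = info['id']  # -> ans = 4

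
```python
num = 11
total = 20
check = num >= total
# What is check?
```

Answer: False

Derivation:
Trace (tracking check):
num = 11  # -> num = 11
total = 20  # -> total = 20
check = num >= total  # -> check = False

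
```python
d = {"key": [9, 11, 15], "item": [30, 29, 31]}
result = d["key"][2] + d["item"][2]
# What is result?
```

Answer: 46

Derivation:
Trace (tracking result):
d = {'key': [9, 11, 15], 'item': [30, 29, 31]}  # -> d = {'key': [9, 11, 15], 'item': [30, 29, 31]}
result = d['key'][2] + d['item'][2]  # -> result = 46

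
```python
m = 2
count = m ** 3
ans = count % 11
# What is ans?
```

Trace (tracking ans):
m = 2  # -> m = 2
count = m ** 3  # -> count = 8
ans = count % 11  # -> ans = 8

Answer: 8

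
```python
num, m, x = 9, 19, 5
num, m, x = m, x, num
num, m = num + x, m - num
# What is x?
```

Trace (tracking x):
num, m, x = (9, 19, 5)  # -> num = 9, m = 19, x = 5
num, m, x = (m, x, num)  # -> num = 19, m = 5, x = 9
num, m = (num + x, m - num)  # -> num = 28, m = -14

Answer: 9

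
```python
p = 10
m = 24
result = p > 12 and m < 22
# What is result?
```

Trace (tracking result):
p = 10  # -> p = 10
m = 24  # -> m = 24
result = p > 12 and m < 22  # -> result = False

Answer: False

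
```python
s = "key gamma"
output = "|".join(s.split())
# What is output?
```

Trace (tracking output):
s = 'key gamma'  # -> s = 'key gamma'
output = '|'.join(s.split())  # -> output = 'key|gamma'

Answer: 'key|gamma'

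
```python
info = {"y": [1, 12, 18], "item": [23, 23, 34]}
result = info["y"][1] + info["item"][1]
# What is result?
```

Trace (tracking result):
info = {'y': [1, 12, 18], 'item': [23, 23, 34]}  # -> info = {'y': [1, 12, 18], 'item': [23, 23, 34]}
result = info['y'][1] + info['item'][1]  # -> result = 35

Answer: 35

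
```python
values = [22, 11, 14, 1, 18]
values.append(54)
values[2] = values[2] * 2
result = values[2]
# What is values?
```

Answer: [22, 11, 28, 1, 18, 54]

Derivation:
Trace (tracking values):
values = [22, 11, 14, 1, 18]  # -> values = [22, 11, 14, 1, 18]
values.append(54)  # -> values = [22, 11, 14, 1, 18, 54]
values[2] = values[2] * 2  # -> values = [22, 11, 28, 1, 18, 54]
result = values[2]  # -> result = 28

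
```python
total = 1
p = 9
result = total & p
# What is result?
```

Trace (tracking result):
total = 1  # -> total = 1
p = 9  # -> p = 9
result = total & p  # -> result = 1

Answer: 1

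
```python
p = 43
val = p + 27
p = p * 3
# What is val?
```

Trace (tracking val):
p = 43  # -> p = 43
val = p + 27  # -> val = 70
p = p * 3  # -> p = 129

Answer: 70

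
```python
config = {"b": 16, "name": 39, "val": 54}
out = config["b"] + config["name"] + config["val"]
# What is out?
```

Answer: 109

Derivation:
Trace (tracking out):
config = {'b': 16, 'name': 39, 'val': 54}  # -> config = {'b': 16, 'name': 39, 'val': 54}
out = config['b'] + config['name'] + config['val']  # -> out = 109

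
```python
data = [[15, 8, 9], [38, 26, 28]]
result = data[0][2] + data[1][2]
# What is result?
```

Answer: 37

Derivation:
Trace (tracking result):
data = [[15, 8, 9], [38, 26, 28]]  # -> data = [[15, 8, 9], [38, 26, 28]]
result = data[0][2] + data[1][2]  # -> result = 37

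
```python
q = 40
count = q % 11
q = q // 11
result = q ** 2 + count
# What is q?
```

Answer: 3

Derivation:
Trace (tracking q):
q = 40  # -> q = 40
count = q % 11  # -> count = 7
q = q // 11  # -> q = 3
result = q ** 2 + count  # -> result = 16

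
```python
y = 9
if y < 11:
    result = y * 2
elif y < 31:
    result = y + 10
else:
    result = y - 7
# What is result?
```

Trace (tracking result):
y = 9  # -> y = 9
if y < 11:  # condition is True
    result = y * 2  # -> result = 18

Answer: 18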